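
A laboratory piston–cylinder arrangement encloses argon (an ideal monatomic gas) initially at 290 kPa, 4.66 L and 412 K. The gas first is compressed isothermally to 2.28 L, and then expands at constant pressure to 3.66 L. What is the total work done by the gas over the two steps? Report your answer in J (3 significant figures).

W_total ≈ -148 J

Step 1 (isothermal): W = P₁V₁ ln(V₂/V₁) = (1351) ln(2.28/4.66) = -966 J.
After step 1: P = 592.7 kPa, V = 2.28 L, T = 412 K.
Step 2 (isobaric): W = PΔV = (592.7 kPa)(3.66 − 2.28 L) = 818 J.
W_total = -966 + 818 = -148.1 J.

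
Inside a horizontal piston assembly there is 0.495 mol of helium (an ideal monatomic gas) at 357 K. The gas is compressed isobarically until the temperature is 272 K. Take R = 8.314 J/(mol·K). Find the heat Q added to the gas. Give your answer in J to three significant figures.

Isobaric: W = nRΔT = (0.495)(8.314)(-85) = -349.8 J.
ΔU = nCᵥΔT with Cᵥ = 3R/2: ΔU = (0.495)(12.47)(-85) = -524.7 J.
Q = ΔU + W = -524.7 − 349.8 = -874.5 J.

Q ≈ -875 J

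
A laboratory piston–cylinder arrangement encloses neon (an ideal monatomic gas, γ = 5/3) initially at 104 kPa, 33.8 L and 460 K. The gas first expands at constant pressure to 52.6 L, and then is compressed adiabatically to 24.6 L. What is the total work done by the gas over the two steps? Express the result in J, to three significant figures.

W_total ≈ -3460 J

Step 1 (isobaric): W = PΔV = (104 kPa)(52.6 − 33.8 L) = 1955 J.
After step 1: P = 104 kPa, V = 52.6 L, T = 715.9 K.
Step 2 (adiabatic): W = (P₁V₁ − P₂V₂)/(γ−1) = (5470 − 9079)/0.667 = -5413 J.
W_total = 1955 − 5413 = -3458 J.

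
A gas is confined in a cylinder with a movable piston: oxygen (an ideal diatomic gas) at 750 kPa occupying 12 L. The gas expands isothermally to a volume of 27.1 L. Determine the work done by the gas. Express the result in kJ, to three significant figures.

W ≈ 7.33 kJ

Isothermal: W = nRT ln(V₂/V₁) = P₁V₁ ln(V₂/V₁).
P₁V₁ = (750 kPa)(12 L) = 9000 J.
W = 9000 × ln(27.1/12) = 9000 × 0.8146
W_by_gas = 7332 J.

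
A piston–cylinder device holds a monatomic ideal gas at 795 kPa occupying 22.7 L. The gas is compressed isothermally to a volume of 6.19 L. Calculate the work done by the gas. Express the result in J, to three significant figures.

W ≈ -23500 J

Isothermal: W = nRT ln(V₂/V₁) = P₁V₁ ln(V₂/V₁).
P₁V₁ = (795 kPa)(22.7 L) = 18046 J.
W = 18046 × ln(6.19/22.7) = 18046 × -1.299
W_by_gas = -23450 J.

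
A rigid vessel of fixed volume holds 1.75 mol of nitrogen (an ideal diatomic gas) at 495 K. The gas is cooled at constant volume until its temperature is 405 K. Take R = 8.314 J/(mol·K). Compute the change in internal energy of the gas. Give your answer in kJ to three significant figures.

Constant volume ⇒ W = 0, so Q = ΔU = nCᵥΔT with Cᵥ = 5R/2 = 20.79 J/(mol·K).
ΔU = (1.75)(20.79)(405 − 495) = -3274 J.

ΔU ≈ -3.27 kJ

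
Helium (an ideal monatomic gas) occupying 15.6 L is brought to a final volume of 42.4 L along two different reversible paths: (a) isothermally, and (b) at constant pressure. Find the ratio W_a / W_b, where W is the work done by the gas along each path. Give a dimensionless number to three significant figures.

W_a / W_b ≈ 0.582

Path (a) isothermal: W = P₁V₁ ln(V₂/V₁) → W_a/(P₁V₁) = 0.9999.
Path (b) isobaric: W = P₁(V₂ − V₁) → W_b/(P₁V₁) = 1.718.
W_a / W_b = 0.9999 / 1.718 = 0.582.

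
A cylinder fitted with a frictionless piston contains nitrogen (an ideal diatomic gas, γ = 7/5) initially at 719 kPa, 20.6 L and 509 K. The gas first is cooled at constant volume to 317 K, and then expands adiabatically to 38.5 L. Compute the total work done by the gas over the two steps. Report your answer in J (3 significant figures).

Step 1 (isochoric): W = 0 (constant volume).
After step 1: P = 447.8 kPa (V unchanged).
Step 2 (adiabatic): W = (P₁V₁ − P₂V₂)/(γ−1) = (9224 − 7183)/0.4 = 5104 J.
W_total = 0 + 5104 = 5104 J.

W_total ≈ 5100 J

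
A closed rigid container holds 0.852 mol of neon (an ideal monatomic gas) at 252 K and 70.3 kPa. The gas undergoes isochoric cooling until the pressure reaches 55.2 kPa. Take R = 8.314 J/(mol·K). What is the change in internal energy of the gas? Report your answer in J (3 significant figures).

Constant volume ⇒ W = 0, so Q = ΔU = nCᵥΔT with Cᵥ = 3R/2 = 12.47 J/(mol·K).
At constant V, T₂/T₁ = P₂/P₁ ⇒ ΔT = T₁(P₂/P₁ − 1) = 252·(55.2/70.3 − 1) = -54.13 K.
ΔU = (0.852)(12.47)(-54.13) = -575.1 J.

ΔU ≈ -575 J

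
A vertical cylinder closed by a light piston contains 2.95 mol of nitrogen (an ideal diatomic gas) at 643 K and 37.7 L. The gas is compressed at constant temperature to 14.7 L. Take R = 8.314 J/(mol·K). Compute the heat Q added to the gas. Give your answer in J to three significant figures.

Isothermal ⇒ ΔU = 0, so Q = W = nRT ln(V₂/V₁).
Q = (2.95)(8.314)(643) ln(14.7/37.7) = 15770 × -0.9418 = -14853 J.

Q ≈ -14900 J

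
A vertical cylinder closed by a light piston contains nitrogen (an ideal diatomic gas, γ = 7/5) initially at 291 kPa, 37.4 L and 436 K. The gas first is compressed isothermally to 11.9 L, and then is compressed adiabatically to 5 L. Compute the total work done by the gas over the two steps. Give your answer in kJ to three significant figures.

W_total ≈ -23.7 kJ

Step 1 (isothermal): W = P₁V₁ ln(V₂/V₁) = (10883) ln(11.9/37.4) = -12463 J.
After step 1: P = 914.6 kPa, V = 11.9 L, T = 436 K.
Step 2 (adiabatic): W = (P₁V₁ − P₂V₂)/(γ−1) = (10883 − 15396)/0.4 = -11280 J.
W_total = -12463 − 11280 = -23743 J.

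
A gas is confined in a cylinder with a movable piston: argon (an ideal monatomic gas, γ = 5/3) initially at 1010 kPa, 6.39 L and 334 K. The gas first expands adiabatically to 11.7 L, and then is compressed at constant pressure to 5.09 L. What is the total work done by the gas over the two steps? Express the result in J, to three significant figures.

W_total ≈ 776 J

Step 1 (adiabatic): W = (P₁V₁ − P₂V₂)/(γ−1) = (6454 − 4312)/0.667 = 3213 J.
After step 1: P = 368.6 kPa, V = 11.7 L, T = 223.2 K.
Step 2 (isobaric): W = PΔV = (368.6 kPa)(5.09 − 11.7 L) = -2436 J.
W_total = 3213 − 2436 = 776.3 J.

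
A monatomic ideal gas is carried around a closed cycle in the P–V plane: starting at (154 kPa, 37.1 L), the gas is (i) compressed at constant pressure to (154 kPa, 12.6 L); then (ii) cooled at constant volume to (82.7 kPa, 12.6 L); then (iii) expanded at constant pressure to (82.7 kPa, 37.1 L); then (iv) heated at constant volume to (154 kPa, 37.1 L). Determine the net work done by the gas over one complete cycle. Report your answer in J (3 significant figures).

Constant-volume legs do no work.
W(i) = (154)(12.6 − 37.1) = -3773 J; W(iii) = (82.7)(37.1 − 12.6) = 2026 J.
W_net = -3773 + 2026 = -1747 J (the counter-clockwise enclosed area).

W_net ≈ -1750 J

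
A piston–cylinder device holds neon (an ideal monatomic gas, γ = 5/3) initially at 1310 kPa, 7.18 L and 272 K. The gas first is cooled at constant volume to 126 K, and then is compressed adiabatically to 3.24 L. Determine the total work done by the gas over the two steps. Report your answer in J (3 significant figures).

W_total ≈ -4570 J

Step 1 (isochoric): W = 0 (constant volume).
After step 1: P = 606.8 kPa (V unchanged).
Step 2 (adiabatic): W = (P₁V₁ − P₂V₂)/(γ−1) = (4357 − 7406)/0.667 = -4573 J.
W_total = 0 − 4573 = -4573 J.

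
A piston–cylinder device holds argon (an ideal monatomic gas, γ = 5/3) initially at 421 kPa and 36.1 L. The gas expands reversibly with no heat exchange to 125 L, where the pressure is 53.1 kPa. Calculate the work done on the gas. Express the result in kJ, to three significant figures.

Adiabatic: W = (P₁V₁ − P₂V₂)/(γ − 1) with γ = 5/3.
P₁V₁ = 15198 J, P₂V₂ = 6638 J.
W = (15198 − 6638) / 0.6667 = 12841 J.
Work on gas = −W_by = -12841 J.

W ≈ -12.8 kJ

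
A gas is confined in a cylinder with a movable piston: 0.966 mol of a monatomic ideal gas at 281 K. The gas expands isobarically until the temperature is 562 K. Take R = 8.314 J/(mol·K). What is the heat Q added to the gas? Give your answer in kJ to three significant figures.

Isobaric: W = nRΔT = (0.966)(8.314)(281) = 2257 J.
ΔU = nCᵥΔT with Cᵥ = 3R/2: ΔU = (0.966)(12.47)(281) = 3385 J.
Q = ΔU + W = 3385 + 2257 = 5642 J.

Q ≈ 5.64 kJ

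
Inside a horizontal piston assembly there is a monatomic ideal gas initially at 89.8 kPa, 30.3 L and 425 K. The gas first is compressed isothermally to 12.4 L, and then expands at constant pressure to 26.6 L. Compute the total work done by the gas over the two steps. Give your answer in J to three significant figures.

Step 1 (isothermal): W = P₁V₁ ln(V₂/V₁) = (2721) ln(12.4/30.3) = -2431 J.
After step 1: P = 219.4 kPa, V = 12.4 L, T = 425 K.
Step 2 (isobaric): W = PΔV = (219.4 kPa)(26.6 − 12.4 L) = 3116 J.
W_total = -2431 + 3116 = 684.9 J.

W_total ≈ 685 J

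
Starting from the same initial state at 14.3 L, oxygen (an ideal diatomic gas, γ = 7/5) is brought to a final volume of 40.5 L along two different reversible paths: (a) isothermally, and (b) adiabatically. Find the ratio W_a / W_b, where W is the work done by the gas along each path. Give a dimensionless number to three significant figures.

Path (a) isothermal: W = P₁V₁ ln(V₂/V₁) → W_a/(P₁V₁) = 1.041.
Path (b) adiabatic: W = P₁V₁(1 − (V₁/V₂)^(γ−1))/(γ−1) → W_b/(P₁V₁) = 0.8515.
W_a / W_b = 1.041 / 0.8515 = 1.223.

W_a / W_b ≈ 1.22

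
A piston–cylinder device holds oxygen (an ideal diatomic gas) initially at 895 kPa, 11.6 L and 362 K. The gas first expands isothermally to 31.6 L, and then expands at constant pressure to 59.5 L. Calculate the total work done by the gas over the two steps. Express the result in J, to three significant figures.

W_total ≈ 19600 J

Step 1 (isothermal): W = P₁V₁ ln(V₂/V₁) = (10382) ln(31.6/11.6) = 10404 J.
After step 1: P = 328.5 kPa, V = 31.6 L, T = 362 K.
Step 2 (isobaric): W = PΔV = (328.5 kPa)(59.5 − 31.6 L) = 9166 J.
W_total = 10404 + 9166 = 19571 J.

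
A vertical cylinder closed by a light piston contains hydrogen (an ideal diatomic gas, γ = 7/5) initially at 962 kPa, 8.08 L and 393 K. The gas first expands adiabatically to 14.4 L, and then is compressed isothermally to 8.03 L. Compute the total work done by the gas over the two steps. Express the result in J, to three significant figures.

W_total ≈ 407 J

Step 1 (adiabatic): W = (P₁V₁ − P₂V₂)/(γ−1) = (7773 − 6169)/0.4 = 4010 J.
After step 1: P = 428.4 kPa, V = 14.4 L, T = 311.9 K.
Step 2 (isothermal): W = P₁V₁ ln(V₂/V₁) = (6169) ln(8.03/14.4) = -3603 J.
W_total = 4010 − 3603 = 407.3 J.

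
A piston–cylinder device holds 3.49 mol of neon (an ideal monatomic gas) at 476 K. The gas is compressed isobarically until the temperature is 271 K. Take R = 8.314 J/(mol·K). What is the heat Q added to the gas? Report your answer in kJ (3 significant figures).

Q ≈ -14.9 kJ

Isobaric: W = nRΔT = (3.49)(8.314)(-205) = -5948 J.
ΔU = nCᵥΔT with Cᵥ = 3R/2: ΔU = (3.49)(12.47)(-205) = -8922 J.
Q = ΔU + W = -8922 − 5948 = -14871 J.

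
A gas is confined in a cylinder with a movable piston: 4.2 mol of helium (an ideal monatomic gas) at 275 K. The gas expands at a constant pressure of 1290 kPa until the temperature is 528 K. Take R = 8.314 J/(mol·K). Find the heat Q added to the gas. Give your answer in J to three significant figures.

Isobaric: W = nRΔT = (4.2)(8.314)(253) = 8834 J.
ΔU = nCᵥΔT with Cᵥ = 3R/2: ΔU = (4.2)(12.47)(253) = 13252 J.
Q = ΔU + W = 13252 + 8834 = 22086 J.

Q ≈ 22100 J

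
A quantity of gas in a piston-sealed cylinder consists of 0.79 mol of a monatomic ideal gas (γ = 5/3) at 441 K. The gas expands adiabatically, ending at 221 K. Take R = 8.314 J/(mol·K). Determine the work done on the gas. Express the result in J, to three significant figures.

Adiabatic ⇒ Q = 0, so W_by = −ΔU = nCᵥ(T₁ − T₂).
Cᵥ = 3R/2 = 12.47 J/(mol·K).
W = (0.79)(12.47)(441 − 221) = 2167 J.
Work on gas = −W_by = -2167 J.

W ≈ -2170 J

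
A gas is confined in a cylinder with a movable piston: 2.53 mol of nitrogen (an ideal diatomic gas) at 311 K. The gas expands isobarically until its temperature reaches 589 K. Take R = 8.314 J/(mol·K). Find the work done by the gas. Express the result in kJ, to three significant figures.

Isobaric: W = P ΔV = nR ΔT.
W = (2.53)(8.314)(589 − 311) = 5848 J.

W ≈ 5.85 kJ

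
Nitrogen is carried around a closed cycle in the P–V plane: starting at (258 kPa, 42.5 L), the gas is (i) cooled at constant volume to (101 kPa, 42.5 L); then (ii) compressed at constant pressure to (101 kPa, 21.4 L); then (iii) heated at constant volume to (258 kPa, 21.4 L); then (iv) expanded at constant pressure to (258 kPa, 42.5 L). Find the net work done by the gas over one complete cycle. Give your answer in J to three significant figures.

Constant-volume legs do no work.
W(ii) = (101)(21.4 − 42.5) = -2131 J; W(iv) = (258)(42.5 − 21.4) = 5444 J.
W_net = -2131 + 5444 = 3313 J (the clockwise enclosed area).

W_net ≈ 3310 J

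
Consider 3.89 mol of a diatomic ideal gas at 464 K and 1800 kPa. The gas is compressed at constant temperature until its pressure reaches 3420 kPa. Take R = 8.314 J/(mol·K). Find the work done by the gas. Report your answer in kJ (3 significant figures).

Isothermal process: W = nRT ln(V₂/V₁) = nRT ln(P₁/P₂).
W = (3.89)(8.314)(464) × ln(1800/3420)
  = 15006 × ln(0.5263) = 15006 × -0.6419
W_by_gas = -9632 J.

W ≈ -9.63 kJ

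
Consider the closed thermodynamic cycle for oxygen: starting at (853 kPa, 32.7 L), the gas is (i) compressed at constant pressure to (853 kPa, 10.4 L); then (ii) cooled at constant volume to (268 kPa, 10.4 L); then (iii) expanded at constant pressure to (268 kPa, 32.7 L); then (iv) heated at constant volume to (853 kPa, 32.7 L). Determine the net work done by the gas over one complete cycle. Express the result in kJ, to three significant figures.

W_net ≈ -13.0 kJ

Constant-volume legs do no work.
W(i) = (853)(10.4 − 32.7) = -19022 J; W(iii) = (268)(32.7 − 10.4) = 5976 J.
W_net = -19022 + 5976 = -13046 J (the counter-clockwise enclosed area).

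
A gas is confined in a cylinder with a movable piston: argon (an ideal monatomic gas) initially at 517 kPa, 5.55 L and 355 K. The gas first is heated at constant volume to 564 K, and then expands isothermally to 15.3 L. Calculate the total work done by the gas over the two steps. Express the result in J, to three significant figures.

Step 1 (isochoric): W = 0 (constant volume).
After step 1: P = 821.4 kPa (V unchanged).
Step 2 (isothermal): W = P₁V₁ ln(V₂/V₁) = (4559) ln(15.3/5.55) = 4623 J.
W_total = 0 + 4623 = 4623 J.

W_total ≈ 4620 J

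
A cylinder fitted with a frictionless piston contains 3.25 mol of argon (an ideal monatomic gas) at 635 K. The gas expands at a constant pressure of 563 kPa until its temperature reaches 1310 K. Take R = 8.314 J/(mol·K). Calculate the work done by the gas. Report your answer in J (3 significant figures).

Isobaric: W = P ΔV = nR ΔT.
W = (3.25)(8.314)(1310 − 635) = 18239 J.

W ≈ 18200 J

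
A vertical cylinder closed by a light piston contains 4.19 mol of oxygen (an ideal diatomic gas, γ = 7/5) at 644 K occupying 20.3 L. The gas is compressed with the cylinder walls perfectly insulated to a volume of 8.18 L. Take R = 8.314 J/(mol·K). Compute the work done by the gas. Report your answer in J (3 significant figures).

W ≈ -24600 J

Adiabatic: TV^(γ−1) = const with γ = 7/5.
T₂ = T₁ (V₁/V₂)^(γ−1) = 644 × (20.3/8.18)^0.4 = 644 × 1.438 = 926.4 K.
W_by = nCᵥ(T₁ − T₂) = (4.19)(20.79)(644 − 926.4) = -24591 J.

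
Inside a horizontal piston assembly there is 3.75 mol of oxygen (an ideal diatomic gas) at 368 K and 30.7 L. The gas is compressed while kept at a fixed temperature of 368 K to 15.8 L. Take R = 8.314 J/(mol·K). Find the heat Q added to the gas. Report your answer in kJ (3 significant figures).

Isothermal ⇒ ΔU = 0, so Q = W = nRT ln(V₂/V₁).
Q = (3.75)(8.314)(368) ln(15.8/30.7) = 11473 × -0.6643 = -7621 J.

Q ≈ -7.62 kJ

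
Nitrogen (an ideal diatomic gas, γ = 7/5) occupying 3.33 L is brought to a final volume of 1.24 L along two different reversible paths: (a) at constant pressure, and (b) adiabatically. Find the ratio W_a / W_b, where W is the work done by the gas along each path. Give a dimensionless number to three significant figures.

W_a / W_b ≈ 0.518

Path (a) isobaric: W = P₁(V₂ − V₁) → W_a/(P₁V₁) = -0.6276.
Path (b) adiabatic: W = P₁V₁(1 − (V₁/V₂)^(γ−1))/(γ−1) → W_b/(P₁V₁) = -1.211.
W_a / W_b = -0.6276 / -1.211 = 0.5181.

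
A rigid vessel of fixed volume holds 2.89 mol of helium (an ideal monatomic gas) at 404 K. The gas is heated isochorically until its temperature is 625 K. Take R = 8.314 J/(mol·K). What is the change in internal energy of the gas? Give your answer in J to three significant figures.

Constant volume ⇒ W = 0, so Q = ΔU = nCᵥΔT with Cᵥ = 3R/2 = 12.47 J/(mol·K).
ΔU = (2.89)(12.47)(625 − 404) = 7965 J.

ΔU ≈ 7970 J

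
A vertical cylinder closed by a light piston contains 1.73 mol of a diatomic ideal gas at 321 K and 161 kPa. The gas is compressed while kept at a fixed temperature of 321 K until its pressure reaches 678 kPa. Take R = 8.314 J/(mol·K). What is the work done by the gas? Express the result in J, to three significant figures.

Isothermal process: W = nRT ln(V₂/V₁) = nRT ln(P₁/P₂).
W = (1.73)(8.314)(321) × ln(161/678)
  = 4617 × ln(0.2375) = 4617 × -1.438
W_by_gas = -6638 J.

W ≈ -6640 J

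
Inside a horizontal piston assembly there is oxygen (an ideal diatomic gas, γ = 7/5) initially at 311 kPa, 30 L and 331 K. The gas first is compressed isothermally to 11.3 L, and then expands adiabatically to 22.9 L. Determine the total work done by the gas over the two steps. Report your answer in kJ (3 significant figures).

Step 1 (isothermal): W = P₁V₁ ln(V₂/V₁) = (9330) ln(11.3/30) = -9110 J.
After step 1: P = 825.7 kPa, V = 11.3 L, T = 331 K.
Step 2 (adiabatic): W = (P₁V₁ − P₂V₂)/(γ−1) = (9330 − 7034)/0.4 = 5741 J.
W_total = -9110 + 5741 = -3369 J.

W_total ≈ -3.37 kJ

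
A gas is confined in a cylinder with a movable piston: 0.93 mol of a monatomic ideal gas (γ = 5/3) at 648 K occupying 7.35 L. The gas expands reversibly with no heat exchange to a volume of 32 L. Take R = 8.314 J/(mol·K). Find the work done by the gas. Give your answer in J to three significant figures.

Adiabatic: TV^(γ−1) = const with γ = 5/3.
T₂ = T₁ (V₁/V₂)^(γ−1) = 648 × (7.35/32)^0.667 = 648 × 0.3751 = 243 K.
W_by = nCᵥ(T₁ − T₂) = (0.93)(12.47)(648 − 243) = 4697 J.

W ≈ 4700 J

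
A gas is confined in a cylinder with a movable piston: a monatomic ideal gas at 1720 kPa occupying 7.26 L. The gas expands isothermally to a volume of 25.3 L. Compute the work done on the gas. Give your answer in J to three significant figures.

Isothermal: W = nRT ln(V₂/V₁) = P₁V₁ ln(V₂/V₁).
P₁V₁ = (1720 kPa)(7.26 L) = 12487 J.
W = 12487 × ln(25.3/7.26) = 12487 × 1.248
W_by_gas = 15589 J; work on gas = −W_by = -15589 J.

W ≈ -15600 J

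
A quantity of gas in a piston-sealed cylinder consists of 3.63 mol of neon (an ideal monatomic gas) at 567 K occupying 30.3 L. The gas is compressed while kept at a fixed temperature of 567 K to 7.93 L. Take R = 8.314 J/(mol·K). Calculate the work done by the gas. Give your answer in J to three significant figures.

Isothermal: W = nRT ln(V₂/V₁).
W = (3.63)(8.314)(567) × ln(7.93/30.3)
  = 17112 × -1.34
W_by_gas = -22938 J.

W ≈ -22900 J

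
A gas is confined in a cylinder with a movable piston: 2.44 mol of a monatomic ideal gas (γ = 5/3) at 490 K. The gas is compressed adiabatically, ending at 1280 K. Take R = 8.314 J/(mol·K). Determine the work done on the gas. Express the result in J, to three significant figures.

Adiabatic ⇒ Q = 0, so W_by = −ΔU = nCᵥ(T₁ − T₂).
Cᵥ = 3R/2 = 12.47 J/(mol·K).
W = (2.44)(12.47)(490 − 1280) = -24039 J.
Work on gas = −W_by = 24039 J.

W ≈ 24000 J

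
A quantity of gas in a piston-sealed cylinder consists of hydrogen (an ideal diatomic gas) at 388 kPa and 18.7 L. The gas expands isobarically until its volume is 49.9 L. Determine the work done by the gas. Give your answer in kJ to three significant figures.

Isobaric: W = P ΔV.
W = (388 kPa)(49.9 − 18.7 L) = (388)(31.2) = 12106 J.

W ≈ 12.1 kJ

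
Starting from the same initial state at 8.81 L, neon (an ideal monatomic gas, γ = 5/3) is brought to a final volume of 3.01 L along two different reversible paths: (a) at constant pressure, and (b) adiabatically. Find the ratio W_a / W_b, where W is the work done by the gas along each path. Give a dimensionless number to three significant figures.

W_a / W_b ≈ 0.420

Path (a) isobaric: W = P₁(V₂ − V₁) → W_a/(P₁V₁) = -0.6583.
Path (b) adiabatic: W = P₁V₁(1 − (V₁/V₂)^(γ−1))/(γ−1) → W_b/(P₁V₁) = -1.569.
W_a / W_b = -0.6583 / -1.569 = 0.4195.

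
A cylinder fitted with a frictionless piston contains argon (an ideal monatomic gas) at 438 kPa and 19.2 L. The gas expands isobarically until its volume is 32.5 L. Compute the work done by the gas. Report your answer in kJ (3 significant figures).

W ≈ 5.83 kJ

Isobaric: W = P ΔV.
W = (438 kPa)(32.5 − 19.2 L) = (438)(13.3) = 5825 J.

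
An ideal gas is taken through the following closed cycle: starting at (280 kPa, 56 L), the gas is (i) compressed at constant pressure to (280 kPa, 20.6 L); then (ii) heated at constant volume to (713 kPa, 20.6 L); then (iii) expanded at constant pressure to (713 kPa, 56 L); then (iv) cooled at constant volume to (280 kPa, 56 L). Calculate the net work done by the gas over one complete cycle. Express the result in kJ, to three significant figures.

W_net ≈ 15.3 kJ

Constant-volume legs do no work.
W(i) = (280)(20.6 − 56) = -9912 J; W(iii) = (713)(56 − 20.6) = 25240 J.
W_net = -9912 + 25240 = 15328 J (the clockwise enclosed area).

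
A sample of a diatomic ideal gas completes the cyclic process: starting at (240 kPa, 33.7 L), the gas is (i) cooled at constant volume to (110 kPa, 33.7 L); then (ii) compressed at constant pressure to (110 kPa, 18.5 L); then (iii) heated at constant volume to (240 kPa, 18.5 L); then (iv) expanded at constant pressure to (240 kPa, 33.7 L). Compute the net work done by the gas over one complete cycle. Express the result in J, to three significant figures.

W_net ≈ 1980 J

Constant-volume legs do no work.
W(ii) = (110)(18.5 − 33.7) = -1672 J; W(iv) = (240)(33.7 − 18.5) = 3648 J.
W_net = -1672 + 3648 = 1976 J (the clockwise enclosed area).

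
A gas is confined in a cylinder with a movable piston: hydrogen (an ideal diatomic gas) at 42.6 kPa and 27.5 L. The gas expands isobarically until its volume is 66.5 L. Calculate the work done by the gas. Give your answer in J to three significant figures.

W ≈ 1660 J

Isobaric: W = P ΔV.
W = (42.6 kPa)(66.5 − 27.5 L) = (42.6)(39) = 1661 J.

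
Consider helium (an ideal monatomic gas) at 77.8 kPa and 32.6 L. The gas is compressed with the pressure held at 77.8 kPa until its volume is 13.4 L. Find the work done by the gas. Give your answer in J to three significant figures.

W ≈ -1490 J

Isobaric: W = P ΔV.
W = (77.8 kPa)(13.4 − 32.6 L) = (77.8)(-19.2) = -1494 J.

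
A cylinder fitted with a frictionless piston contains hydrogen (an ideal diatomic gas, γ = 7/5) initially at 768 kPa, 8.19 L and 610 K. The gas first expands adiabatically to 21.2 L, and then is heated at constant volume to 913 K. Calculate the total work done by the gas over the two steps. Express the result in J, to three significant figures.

Step 1 (adiabatic): W = (P₁V₁ − P₂V₂)/(γ−1) = (6290 − 4300)/0.4 = 4976 J.
Step 2 (isochoric): W = 0 (constant volume).
W_total = 4976 + 0 = 4976 J.

W_total ≈ 4980 J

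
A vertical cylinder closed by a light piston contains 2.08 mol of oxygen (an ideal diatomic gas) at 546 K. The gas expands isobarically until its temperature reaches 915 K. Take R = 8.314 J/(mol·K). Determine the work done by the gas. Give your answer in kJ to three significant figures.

Isobaric: W = P ΔV = nR ΔT.
W = (2.08)(8.314)(915 − 546) = 6381 J.

W ≈ 6.38 kJ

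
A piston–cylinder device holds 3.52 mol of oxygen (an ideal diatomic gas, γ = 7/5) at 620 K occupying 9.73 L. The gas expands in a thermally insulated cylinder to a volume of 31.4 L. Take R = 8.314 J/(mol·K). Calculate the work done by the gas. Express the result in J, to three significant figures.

Adiabatic: TV^(γ−1) = const with γ = 7/5.
T₂ = T₁ (V₁/V₂)^(γ−1) = 620 × (9.73/31.4)^0.4 = 620 × 0.6259 = 388 K.
W_by = nCᵥ(T₁ − T₂) = (3.52)(20.79)(620 − 388) = 16972 J.

W ≈ 17000 J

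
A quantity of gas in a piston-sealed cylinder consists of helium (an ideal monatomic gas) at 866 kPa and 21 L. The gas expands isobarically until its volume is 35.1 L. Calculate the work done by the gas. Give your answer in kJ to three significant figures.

Isobaric: W = P ΔV.
W = (866 kPa)(35.1 − 21 L) = (866)(14.1) = 12211 J.

W ≈ 12.2 kJ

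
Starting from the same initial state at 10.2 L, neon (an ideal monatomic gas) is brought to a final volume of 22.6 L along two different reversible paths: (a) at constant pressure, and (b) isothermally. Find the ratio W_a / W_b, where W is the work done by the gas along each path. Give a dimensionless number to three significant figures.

Path (a) isobaric: W = P₁(V₂ − V₁) → W_a/(P₁V₁) = 1.216.
Path (b) isothermal: W = P₁V₁ ln(V₂/V₁) → W_b/(P₁V₁) = 0.7956.
W_a / W_b = 1.216 / 0.7956 = 1.528.

W_a / W_b ≈ 1.53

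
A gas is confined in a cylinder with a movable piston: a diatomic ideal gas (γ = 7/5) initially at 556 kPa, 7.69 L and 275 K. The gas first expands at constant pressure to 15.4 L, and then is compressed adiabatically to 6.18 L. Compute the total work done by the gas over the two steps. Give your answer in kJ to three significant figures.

W_total ≈ -5.15 kJ

Step 1 (isobaric): W = PΔV = (556 kPa)(15.4 − 7.69 L) = 4287 J.
After step 1: P = 556 kPa, V = 15.4 L, T = 550.7 K.
Step 2 (adiabatic): W = (P₁V₁ − P₂V₂)/(γ−1) = (8562 − 12337)/0.4 = -9436 J.
W_total = 4287 − 9436 = -5150 J.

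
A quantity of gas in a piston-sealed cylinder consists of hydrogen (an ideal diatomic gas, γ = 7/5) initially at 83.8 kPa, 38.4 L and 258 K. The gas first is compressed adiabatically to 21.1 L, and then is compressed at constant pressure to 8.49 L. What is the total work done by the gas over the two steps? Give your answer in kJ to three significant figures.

W_total ≈ -4.62 kJ

Step 1 (adiabatic): W = (P₁V₁ − P₂V₂)/(γ−1) = (3218 − 4089)/0.4 = -2177 J.
After step 1: P = 193.8 kPa, V = 21.1 L, T = 327.8 K.
Step 2 (isobaric): W = PΔV = (193.8 kPa)(8.49 − 21.1 L) = -2444 J.
W_total = -2177 − 2444 = -4621 J.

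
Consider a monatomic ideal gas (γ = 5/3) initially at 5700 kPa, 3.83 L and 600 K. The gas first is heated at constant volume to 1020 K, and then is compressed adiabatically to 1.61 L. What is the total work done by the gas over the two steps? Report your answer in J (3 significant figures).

Step 1 (isochoric): W = 0 (constant volume).
After step 1: P = 9690 kPa (V unchanged).
Step 2 (adiabatic): W = (P₁V₁ − P₂V₂)/(γ−1) = (37113 − 66136)/0.667 = -43535 J.
W_total = 0 − 43535 = -43535 J.

W_total ≈ -43500 J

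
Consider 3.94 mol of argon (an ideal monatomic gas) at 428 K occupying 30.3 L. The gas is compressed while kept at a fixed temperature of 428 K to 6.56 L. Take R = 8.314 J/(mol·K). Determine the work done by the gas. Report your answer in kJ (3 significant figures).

Isothermal: W = nRT ln(V₂/V₁).
W = (3.94)(8.314)(428) × ln(6.56/30.3)
  = 14020 × -1.53
W_by_gas = -21453 J.

W ≈ -21.5 kJ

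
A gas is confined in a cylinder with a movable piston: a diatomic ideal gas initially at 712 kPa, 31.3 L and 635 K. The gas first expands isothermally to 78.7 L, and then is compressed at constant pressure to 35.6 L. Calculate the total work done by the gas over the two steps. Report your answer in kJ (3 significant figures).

Step 1 (isothermal): W = P₁V₁ ln(V₂/V₁) = (22286) ln(78.7/31.3) = 20548 J.
After step 1: P = 283.2 kPa, V = 78.7 L, T = 635 K.
Step 2 (isobaric): W = PΔV = (283.2 kPa)(35.6 − 78.7 L) = -12205 J.
W_total = 20548 − 12205 = 8343 J.

W_total ≈ 8.34 kJ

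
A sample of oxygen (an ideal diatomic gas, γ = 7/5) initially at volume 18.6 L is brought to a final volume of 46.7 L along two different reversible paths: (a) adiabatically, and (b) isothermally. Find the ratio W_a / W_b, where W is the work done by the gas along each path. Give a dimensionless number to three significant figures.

Path (a) adiabatic: W = P₁V₁(1 − (V₁/V₂)^(γ−1))/(γ−1) → W_a/(P₁V₁) = 0.7701.
Path (b) isothermal: W = P₁V₁ ln(V₂/V₁) → W_b/(P₁V₁) = 0.9206.
W_a / W_b = 0.7701 / 0.9206 = 0.8365.

W_a / W_b ≈ 0.837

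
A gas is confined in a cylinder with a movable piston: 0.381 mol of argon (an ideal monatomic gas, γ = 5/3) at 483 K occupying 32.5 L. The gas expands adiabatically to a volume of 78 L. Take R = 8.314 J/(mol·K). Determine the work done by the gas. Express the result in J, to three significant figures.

Adiabatic: TV^(γ−1) = const with γ = 5/3.
T₂ = T₁ (V₁/V₂)^(γ−1) = 483 × (32.5/78)^0.667 = 483 × 0.5579 = 269.4 K.
W_by = nCᵥ(T₁ − T₂) = (0.381)(12.47)(483 − 269.4) = 1015 J.

W ≈ 1010 J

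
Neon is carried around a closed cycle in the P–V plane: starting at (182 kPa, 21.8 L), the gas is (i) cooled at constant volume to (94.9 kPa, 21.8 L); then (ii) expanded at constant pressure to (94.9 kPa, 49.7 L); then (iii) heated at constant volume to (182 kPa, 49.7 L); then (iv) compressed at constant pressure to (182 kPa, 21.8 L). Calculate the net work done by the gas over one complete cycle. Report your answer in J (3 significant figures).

Constant-volume legs do no work.
W(ii) = (94.9)(49.7 − 21.8) = 2648 J; W(iv) = (182)(21.8 − 49.7) = -5078 J.
W_net = 2648 − 5078 = -2430 J (the counter-clockwise enclosed area).

W_net ≈ -2430 J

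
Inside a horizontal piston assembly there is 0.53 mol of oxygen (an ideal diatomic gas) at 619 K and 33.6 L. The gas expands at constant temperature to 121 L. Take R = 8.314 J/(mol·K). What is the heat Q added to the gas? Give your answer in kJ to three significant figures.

Isothermal ⇒ ΔU = 0, so Q = W = nRT ln(V₂/V₁).
Q = (0.53)(8.314)(619) ln(121/33.6) = 2728 × 1.281 = 3495 J.

Q ≈ 3.49 kJ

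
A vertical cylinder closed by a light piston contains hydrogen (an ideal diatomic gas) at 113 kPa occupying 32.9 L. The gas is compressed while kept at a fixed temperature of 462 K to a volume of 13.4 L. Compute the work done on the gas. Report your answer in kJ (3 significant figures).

Isothermal: W = nRT ln(V₂/V₁) = P₁V₁ ln(V₂/V₁).
P₁V₁ = (113 kPa)(32.9 L) = 3718 J.
W = 3718 × ln(13.4/32.9) = 3718 × -0.8982
W_by_gas = -3339 J; work on gas = −W_by = 3339 J.

W ≈ 3.34 kJ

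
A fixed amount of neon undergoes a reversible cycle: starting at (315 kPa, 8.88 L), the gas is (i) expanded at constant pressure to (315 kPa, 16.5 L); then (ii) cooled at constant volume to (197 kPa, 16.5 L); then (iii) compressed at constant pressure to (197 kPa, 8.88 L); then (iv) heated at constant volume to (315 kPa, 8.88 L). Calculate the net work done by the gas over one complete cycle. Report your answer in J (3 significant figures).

Constant-volume legs do no work.
W(i) = (315)(16.5 − 8.88) = 2400 J; W(iii) = (197)(8.88 − 16.5) = -1501 J.
W_net = 2400 − 1501 = 899.2 J (the clockwise enclosed area).

W_net ≈ 899 J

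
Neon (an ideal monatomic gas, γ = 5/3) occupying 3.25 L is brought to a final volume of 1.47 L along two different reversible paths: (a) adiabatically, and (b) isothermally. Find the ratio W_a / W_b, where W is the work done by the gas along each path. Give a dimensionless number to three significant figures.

W_a / W_b ≈ 1.32

Path (a) adiabatic: W = P₁V₁(1 − (V₁/V₂)^(γ−1))/(γ−1) → W_a/(P₁V₁) = -1.046.
Path (b) isothermal: W = P₁V₁ ln(V₂/V₁) → W_b/(P₁V₁) = -0.7934.
W_a / W_b = -1.046 / -0.7934 = 1.318.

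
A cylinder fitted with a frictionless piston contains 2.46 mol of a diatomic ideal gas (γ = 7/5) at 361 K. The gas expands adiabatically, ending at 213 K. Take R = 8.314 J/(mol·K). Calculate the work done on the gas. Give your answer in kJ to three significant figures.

Adiabatic ⇒ Q = 0, so W_by = −ΔU = nCᵥ(T₁ − T₂).
Cᵥ = 5R/2 = 20.79 J/(mol·K).
W = (2.46)(20.79)(361 − 213) = 7567 J.
Work on gas = −W_by = -7567 J.

W ≈ -7.57 kJ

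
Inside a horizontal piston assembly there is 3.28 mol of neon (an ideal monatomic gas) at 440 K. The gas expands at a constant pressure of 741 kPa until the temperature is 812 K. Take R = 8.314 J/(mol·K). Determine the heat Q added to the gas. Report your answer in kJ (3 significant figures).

Isobaric: W = nRΔT = (3.28)(8.314)(372) = 10144 J.
ΔU = nCᵥΔT with Cᵥ = 3R/2: ΔU = (3.28)(12.47)(372) = 15217 J.
Q = ΔU + W = 15217 + 10144 = 25361 J.

Q ≈ 25.4 kJ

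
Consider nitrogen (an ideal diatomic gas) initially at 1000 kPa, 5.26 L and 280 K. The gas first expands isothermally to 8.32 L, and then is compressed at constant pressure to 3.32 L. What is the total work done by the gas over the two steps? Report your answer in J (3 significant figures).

Step 1 (isothermal): W = P₁V₁ ln(V₂/V₁) = (5260) ln(8.32/5.26) = 2412 J.
After step 1: P = 632.2 kPa, V = 8.32 L, T = 280 K.
Step 2 (isobaric): W = PΔV = (632.2 kPa)(3.32 − 8.32 L) = -3161 J.
W_total = 2412 − 3161 = -749.2 J.

W_total ≈ -749 J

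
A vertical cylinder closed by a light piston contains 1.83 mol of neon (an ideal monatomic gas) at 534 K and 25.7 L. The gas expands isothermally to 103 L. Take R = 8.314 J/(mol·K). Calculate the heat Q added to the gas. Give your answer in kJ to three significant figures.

Q ≈ 11.3 kJ

Isothermal ⇒ ΔU = 0, so Q = W = nRT ln(V₂/V₁).
Q = (1.83)(8.314)(534) ln(103/25.7) = 8125 × 1.388 = 11279 J.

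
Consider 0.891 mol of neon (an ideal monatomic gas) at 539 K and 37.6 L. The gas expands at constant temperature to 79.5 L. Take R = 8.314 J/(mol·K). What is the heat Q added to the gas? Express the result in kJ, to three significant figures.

Isothermal ⇒ ΔU = 0, so Q = W = nRT ln(V₂/V₁).
Q = (0.891)(8.314)(539) ln(79.5/37.6) = 3993 × 0.7488 = 2990 J.

Q ≈ 2.99 kJ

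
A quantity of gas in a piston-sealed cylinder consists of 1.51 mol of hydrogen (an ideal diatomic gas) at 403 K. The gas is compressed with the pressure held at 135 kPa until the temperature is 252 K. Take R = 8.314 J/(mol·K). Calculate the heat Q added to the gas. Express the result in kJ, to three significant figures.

Isobaric: W = nRΔT = (1.51)(8.314)(-151) = -1896 J.
ΔU = nCᵥΔT with Cᵥ = 5R/2: ΔU = (1.51)(20.79)(-151) = -4739 J.
Q = ΔU + W = -4739 − 1896 = -6635 J.

Q ≈ -6.63 kJ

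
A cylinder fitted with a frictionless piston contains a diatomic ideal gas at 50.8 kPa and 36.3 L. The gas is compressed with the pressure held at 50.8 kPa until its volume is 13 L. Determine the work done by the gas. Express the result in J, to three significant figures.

Isobaric: W = P ΔV.
W = (50.8 kPa)(13 − 36.3 L) = (50.8)(-23.3) = -1184 J.

W ≈ -1180 J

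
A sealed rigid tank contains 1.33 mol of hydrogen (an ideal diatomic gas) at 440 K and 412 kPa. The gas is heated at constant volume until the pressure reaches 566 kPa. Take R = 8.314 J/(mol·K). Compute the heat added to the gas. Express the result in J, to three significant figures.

Constant volume ⇒ W = 0, so Q = ΔU = nCᵥΔT with Cᵥ = 5R/2 = 20.79 J/(mol·K).
At constant V, T₂/T₁ = P₂/P₁ ⇒ ΔT = T₁(P₂/P₁ − 1) = 440·(566/412 − 1) = 164.5 K.
ΔU = (1.33)(20.79)(164.5) = 4547 J.

Q ≈ 4550 J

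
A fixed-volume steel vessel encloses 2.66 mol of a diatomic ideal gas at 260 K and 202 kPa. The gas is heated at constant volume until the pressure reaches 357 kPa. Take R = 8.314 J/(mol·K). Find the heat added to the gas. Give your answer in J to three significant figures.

Constant volume ⇒ W = 0, so Q = ΔU = nCᵥΔT with Cᵥ = 5R/2 = 20.79 J/(mol·K).
At constant V, T₂/T₁ = P₂/P₁ ⇒ ΔT = T₁(P₂/P₁ − 1) = 260·(357/202 − 1) = 199.5 K.
ΔU = (2.66)(20.79)(199.5) = 11030 J.

Q ≈ 11000 J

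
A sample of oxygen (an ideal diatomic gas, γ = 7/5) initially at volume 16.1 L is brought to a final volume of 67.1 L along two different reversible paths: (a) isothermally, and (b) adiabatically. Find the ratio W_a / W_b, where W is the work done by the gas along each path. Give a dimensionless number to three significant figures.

Path (a) isothermal: W = P₁V₁ ln(V₂/V₁) → W_a/(P₁V₁) = 1.427.
Path (b) adiabatic: W = P₁V₁(1 − (V₁/V₂)^(γ−1))/(γ−1) → W_b/(P₁V₁) = 1.088.
W_a / W_b = 1.427 / 1.088 = 1.312.

W_a / W_b ≈ 1.31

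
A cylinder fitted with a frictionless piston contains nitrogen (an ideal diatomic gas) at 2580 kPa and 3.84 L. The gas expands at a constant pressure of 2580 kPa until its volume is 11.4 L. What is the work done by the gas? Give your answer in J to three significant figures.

Isobaric: W = P ΔV.
W = (2580 kPa)(11.4 − 3.84 L) = (2580)(7.56) = 19505 J.

W ≈ 19500 J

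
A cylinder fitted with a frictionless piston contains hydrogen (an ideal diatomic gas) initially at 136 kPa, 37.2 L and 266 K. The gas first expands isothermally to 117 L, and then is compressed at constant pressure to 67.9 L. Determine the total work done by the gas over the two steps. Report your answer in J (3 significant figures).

Step 1 (isothermal): W = P₁V₁ ln(V₂/V₁) = (5059) ln(117/37.2) = 5797 J.
After step 1: P = 43.24 kPa, V = 117 L, T = 266 K.
Step 2 (isobaric): W = PΔV = (43.24 kPa)(67.9 − 117 L) = -2123 J.
W_total = 5797 − 2123 = 3674 J.

W_total ≈ 3670 J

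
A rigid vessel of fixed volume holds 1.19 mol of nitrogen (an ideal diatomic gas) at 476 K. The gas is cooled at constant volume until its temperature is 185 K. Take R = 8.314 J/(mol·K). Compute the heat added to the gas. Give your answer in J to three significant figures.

Q ≈ -7200 J

Constant volume ⇒ W = 0, so Q = ΔU = nCᵥΔT with Cᵥ = 5R/2 = 20.79 J/(mol·K).
ΔU = (1.19)(20.79)(185 − 476) = -7198 J.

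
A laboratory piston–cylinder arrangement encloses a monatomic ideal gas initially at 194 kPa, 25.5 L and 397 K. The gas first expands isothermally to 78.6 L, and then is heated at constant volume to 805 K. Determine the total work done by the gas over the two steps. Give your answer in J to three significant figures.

Step 1 (isothermal): W = P₁V₁ ln(V₂/V₁) = (4947) ln(78.6/25.5) = 5569 J.
Step 2 (isochoric): W = 0 (constant volume).
W_total = 5569 + 0 = 5569 J.

W_total ≈ 5570 J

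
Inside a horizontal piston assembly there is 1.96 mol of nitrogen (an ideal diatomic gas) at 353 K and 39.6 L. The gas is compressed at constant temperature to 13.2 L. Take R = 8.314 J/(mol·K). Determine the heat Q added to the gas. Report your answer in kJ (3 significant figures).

Isothermal ⇒ ΔU = 0, so Q = W = nRT ln(V₂/V₁).
Q = (1.96)(8.314)(353) ln(13.2/39.6) = 5752 × -1.099 = -6320 J.

Q ≈ -6.32 kJ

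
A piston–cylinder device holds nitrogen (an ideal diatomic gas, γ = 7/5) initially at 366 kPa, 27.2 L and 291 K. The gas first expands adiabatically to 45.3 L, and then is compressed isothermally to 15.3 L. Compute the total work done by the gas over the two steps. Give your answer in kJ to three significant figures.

W_total ≈ -4.22 kJ

Step 1 (adiabatic): W = (P₁V₁ − P₂V₂)/(γ−1) = (9955 − 8118)/0.4 = 4594 J.
After step 1: P = 179.2 kPa, V = 45.3 L, T = 237.3 K.
Step 2 (isothermal): W = P₁V₁ ln(V₂/V₁) = (8118) ln(15.3/45.3) = -8811 J.
W_total = 4594 − 8811 = -4218 J.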